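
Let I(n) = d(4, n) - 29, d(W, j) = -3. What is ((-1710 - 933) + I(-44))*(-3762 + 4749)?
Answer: -2640225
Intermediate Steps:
I(n) = -32 (I(n) = -3 - 29 = -32)
((-1710 - 933) + I(-44))*(-3762 + 4749) = ((-1710 - 933) - 32)*(-3762 + 4749) = (-2643 - 32)*987 = -2675*987 = -2640225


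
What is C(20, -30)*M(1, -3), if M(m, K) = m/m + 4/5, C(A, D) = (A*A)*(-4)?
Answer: -2880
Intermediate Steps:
C(A, D) = -4*A² (C(A, D) = A²*(-4) = -4*A²)
M(m, K) = 9/5 (M(m, K) = 1 + 4*(⅕) = 1 + ⅘ = 9/5)
C(20, -30)*M(1, -3) = -4*20²*(9/5) = -4*400*(9/5) = -1600*9/5 = -2880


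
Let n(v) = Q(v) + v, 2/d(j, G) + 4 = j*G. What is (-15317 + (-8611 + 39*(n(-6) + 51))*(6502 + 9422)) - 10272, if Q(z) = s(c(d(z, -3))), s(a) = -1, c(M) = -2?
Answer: -109821569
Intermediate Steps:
d(j, G) = 2/(-4 + G*j) (d(j, G) = 2/(-4 + j*G) = 2/(-4 + G*j))
Q(z) = -1
n(v) = -1 + v
(-15317 + (-8611 + 39*(n(-6) + 51))*(6502 + 9422)) - 10272 = (-15317 + (-8611 + 39*((-1 - 6) + 51))*(6502 + 9422)) - 10272 = (-15317 + (-8611 + 39*(-7 + 51))*15924) - 10272 = (-15317 + (-8611 + 39*44)*15924) - 10272 = (-15317 + (-8611 + 1716)*15924) - 10272 = (-15317 - 6895*15924) - 10272 = (-15317 - 109795980) - 10272 = -109811297 - 10272 = -109821569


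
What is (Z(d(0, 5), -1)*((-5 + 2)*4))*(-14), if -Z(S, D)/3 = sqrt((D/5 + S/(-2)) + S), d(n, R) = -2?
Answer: -504*I*sqrt(30)/5 ≈ -552.1*I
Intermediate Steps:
Z(S, D) = -3*sqrt(S/2 + D/5) (Z(S, D) = -3*sqrt((D/5 + S/(-2)) + S) = -3*sqrt((D*(1/5) + S*(-1/2)) + S) = -3*sqrt((D/5 - S/2) + S) = -3*sqrt((-S/2 + D/5) + S) = -3*sqrt(S/2 + D/5))
(Z(d(0, 5), -1)*((-5 + 2)*4))*(-14) = ((-3*sqrt(20*(-1) + 50*(-2))/10)*((-5 + 2)*4))*(-14) = ((-3*sqrt(-20 - 100)/10)*(-3*4))*(-14) = (-3*I*sqrt(30)/5*(-12))*(-14) = (36*I*sqrt(30)/5)*(-14) = -504*I*sqrt(30)/5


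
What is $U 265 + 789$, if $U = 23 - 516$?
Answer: $-129856$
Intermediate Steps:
$U = -493$
$U 265 + 789 = \left(-493\right) 265 + 789 = -130645 + 789 = -129856$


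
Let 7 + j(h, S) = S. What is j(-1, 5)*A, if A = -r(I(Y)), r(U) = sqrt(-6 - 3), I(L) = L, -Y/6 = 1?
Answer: 6*I ≈ 6.0*I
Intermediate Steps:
Y = -6 (Y = -6*1 = -6)
j(h, S) = -7 + S
r(U) = 3*I (r(U) = sqrt(-9) = 3*I)
A = -3*I ≈ -3.0*I
j(-1, 5)*A = (-7 + 5)*(-3*I) = -(-6)*I = 6*I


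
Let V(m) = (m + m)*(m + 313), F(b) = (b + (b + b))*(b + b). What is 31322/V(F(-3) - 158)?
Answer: -15661/21736 ≈ -0.72051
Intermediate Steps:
F(b) = 6*b**2 (F(b) = (b + 2*b)*(2*b) = (3*b)*(2*b) = 6*b**2)
V(m) = 2*m*(313 + m) (V(m) = (2*m)*(313 + m) = 2*m*(313 + m))
31322/V(F(-3) - 158) = 31322/((2*(6*(-3)**2 - 158)*(313 + (6*(-3)**2 - 158)))) = 31322/((2*(6*9 - 158)*(313 + (6*9 - 158)))) = 31322/((2*(54 - 158)*(313 + (54 - 158)))) = 31322/((2*(-104)*(313 - 104))) = 31322/((2*(-104)*209)) = 31322/(-43472) = 31322*(-1/43472) = -15661/21736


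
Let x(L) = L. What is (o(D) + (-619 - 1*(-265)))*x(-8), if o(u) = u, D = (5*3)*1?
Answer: 2712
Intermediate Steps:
D = 15 (D = 15*1 = 15)
(o(D) + (-619 - 1*(-265)))*x(-8) = (15 + (-619 - 1*(-265)))*(-8) = (15 + (-619 + 265))*(-8) = (15 - 354)*(-8) = -339*(-8) = 2712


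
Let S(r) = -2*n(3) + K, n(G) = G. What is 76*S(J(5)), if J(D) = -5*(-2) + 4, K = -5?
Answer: -836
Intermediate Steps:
J(D) = 14 (J(D) = 10 + 4 = 14)
S(r) = -11 (S(r) = -2*3 - 5 = -6 - 5 = -11)
76*S(J(5)) = 76*(-11) = -836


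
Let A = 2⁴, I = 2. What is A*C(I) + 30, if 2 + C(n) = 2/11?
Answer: 10/11 ≈ 0.90909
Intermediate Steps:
C(n) = -20/11 (C(n) = -2 + 2/11 = -20/11)
A = 16
A*C(I) + 30 = 16*(-20/11) + 30 = -320/11 + 30 = 10/11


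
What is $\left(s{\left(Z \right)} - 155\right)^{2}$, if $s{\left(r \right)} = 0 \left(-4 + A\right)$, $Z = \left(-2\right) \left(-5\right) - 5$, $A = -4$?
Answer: $24025$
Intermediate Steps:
$Z = 5$ ($Z = 10 - 5 = 5$)
$s{\left(r \right)} = 0$ ($s{\left(r \right)} = 0 \left(-4 - 4\right) = 0 \left(-8\right) = 0$)
$\left(s{\left(Z \right)} - 155\right)^{2} = \left(0 - 155\right)^{2} = \left(-155\right)^{2} = 24025$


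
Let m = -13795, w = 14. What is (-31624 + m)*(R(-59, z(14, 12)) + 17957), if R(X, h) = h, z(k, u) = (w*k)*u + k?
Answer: -923050337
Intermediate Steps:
z(k, u) = k + 14*k*u (z(k, u) = (14*k)*u + k = 14*k*u + k = k + 14*k*u)
(-31624 + m)*(R(-59, z(14, 12)) + 17957) = (-31624 - 13795)*(14*(1 + 14*12) + 17957) = -45419*(14*(1 + 168) + 17957) = -45419*(14*169 + 17957) = -45419*(2366 + 17957) = -45419*20323 = -923050337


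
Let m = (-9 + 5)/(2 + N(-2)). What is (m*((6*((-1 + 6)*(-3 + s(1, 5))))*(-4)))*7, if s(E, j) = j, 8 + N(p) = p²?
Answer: -3360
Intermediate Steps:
N(p) = -8 + p²
m = 2 (m = (-9 + 5)/(2 + (-8 + (-2)²)) = -4/(2 + (-8 + 4)) = -4/(2 - 4) = -4/(-2) = -4*(-½) = 2)
(m*((6*((-1 + 6)*(-3 + s(1, 5))))*(-4)))*7 = (2*((6*((-1 + 6)*(-3 + 5)))*(-4)))*7 = (2*((6*(5*2))*(-4)))*7 = (2*((6*10)*(-4)))*7 = (2*(60*(-4)))*7 = (2*(-240))*7 = -480*7 = -3360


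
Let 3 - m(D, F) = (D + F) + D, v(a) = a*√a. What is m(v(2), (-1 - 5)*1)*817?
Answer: 7353 - 3268*√2 ≈ 2731.4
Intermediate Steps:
v(a) = a^(3/2)
m(D, F) = 3 - F - 2*D (m(D, F) = 3 - ((D + F) + D) = 3 - (F + 2*D) = 3 + (-F - 2*D) = 3 - F - 2*D)
m(v(2), (-1 - 5)*1)*817 = (3 - (-1 - 5) - 4*√2)*817 = (3 - (-6) - 4*√2)*817 = (3 - 1*(-6) - 4*√2)*817 = (3 + 6 - 4*√2)*817 = (9 - 4*√2)*817 = 7353 - 3268*√2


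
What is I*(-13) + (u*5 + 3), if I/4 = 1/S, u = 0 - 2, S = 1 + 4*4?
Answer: -171/17 ≈ -10.059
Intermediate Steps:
S = 17 (S = 1 + 16 = 17)
u = -2
I = 4/17 ≈ 0.23529
I*(-13) + (u*5 + 3) = (4/17)*(-13) + (-2*5 + 3) = -52/17 + (-10 + 3) = -52/17 - 7 = -171/17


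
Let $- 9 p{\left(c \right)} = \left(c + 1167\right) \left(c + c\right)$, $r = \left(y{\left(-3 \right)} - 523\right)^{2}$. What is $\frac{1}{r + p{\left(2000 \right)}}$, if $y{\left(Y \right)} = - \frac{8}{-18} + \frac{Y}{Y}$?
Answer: $- \frac{81}{91978364} \approx -8.8064 \cdot 10^{-7}$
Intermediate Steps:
$y{\left(Y \right)} = \frac{13}{9}$ ($y{\left(Y \right)} = \left(-8\right) \left(- \frac{1}{18}\right) + 1 = \frac{4}{9} + 1 = \frac{13}{9}$)
$r = \frac{22033636}{81}$ ($r = \left(\frac{13}{9} - 523\right)^{2} = \left(- \frac{4694}{9}\right)^{2} = \frac{22033636}{81} \approx 2.7202 \cdot 10^{5}$)
$p{\left(c \right)} = - \frac{2 c \left(1167 + c\right)}{9}$ ($p{\left(c \right)} = - \frac{\left(c + 1167\right) \left(c + c\right)}{9} = - \frac{\left(1167 + c\right) 2 c}{9} = - \frac{2 c \left(1167 + c\right)}{9}$)
$\frac{1}{r + p{\left(2000 \right)}} = \frac{1}{\frac{22033636}{81} - \frac{4000 \left(1167 + 2000\right)}{9}} = \frac{1}{\frac{22033636}{81} - \frac{4000}{9} \cdot 3167} = \frac{1}{\frac{22033636}{81} - \frac{12668000}{9}} = \frac{1}{- \frac{91978364}{81}} = - \frac{81}{91978364}$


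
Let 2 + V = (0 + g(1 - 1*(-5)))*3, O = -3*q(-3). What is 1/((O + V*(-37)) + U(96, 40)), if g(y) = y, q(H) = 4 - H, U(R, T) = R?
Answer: -1/517 ≈ -0.0019342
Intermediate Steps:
O = -21 (O = -3*(4 - 1*(-3)) = -3*(4 + 3) = -3*7 = -21)
V = 16 (V = -2 + (0 + (1 - 1*(-5)))*3 = -2 + (0 + (1 + 5))*3 = -2 + (0 + 6)*3 = -2 + 6*3 = -2 + 18 = 16)
1/((O + V*(-37)) + U(96, 40)) = 1/((-21 + 16*(-37)) + 96) = 1/((-21 - 592) + 96) = 1/(-613 + 96) = 1/(-517) = -1/517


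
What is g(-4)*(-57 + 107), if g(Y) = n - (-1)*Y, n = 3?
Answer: -50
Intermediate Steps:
g(Y) = 3 + Y (g(Y) = 3 - (-1)*Y = 3 + Y)
g(-4)*(-57 + 107) = (3 - 4)*(-57 + 107) = -1*50 = -50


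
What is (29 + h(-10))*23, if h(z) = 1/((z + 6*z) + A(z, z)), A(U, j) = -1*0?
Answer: 46667/70 ≈ 666.67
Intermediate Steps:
A(U, j) = 0
h(z) = 1/(7*z) (h(z) = 1/((z + 6*z) + 0) = 1/(7*z + 0) = 1/(7*z))
(29 + h(-10))*23 = (29 + (⅐)/(-10))*23 = (29 + (⅐)*(-⅒))*23 = (29 - 1/70)*23 = (2029/70)*23 = 46667/70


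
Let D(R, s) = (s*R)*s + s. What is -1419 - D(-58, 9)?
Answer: 3270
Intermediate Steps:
D(R, s) = s + R*s² (D(R, s) = (R*s)*s + s = R*s² + s = s + R*s²)
-1419 - D(-58, 9) = -1419 - 9*(1 - 58*9) = -1419 - 9*(1 - 522) = -1419 - 9*(-521) = -1419 - 1*(-4689) = -1419 + 4689 = 3270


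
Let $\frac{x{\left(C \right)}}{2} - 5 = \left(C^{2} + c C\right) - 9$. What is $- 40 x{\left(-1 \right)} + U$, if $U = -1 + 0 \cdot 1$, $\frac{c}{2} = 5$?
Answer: $1039$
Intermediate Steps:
$c = 10$ ($c = 2 \cdot 5 = 10$)
$x{\left(C \right)} = -8 + 2 C^{2} + 20 C$ ($x{\left(C \right)} = 10 + 2 \left(\left(C^{2} + 10 C\right) - 9\right) = 10 + 2 \left(-9 + C^{2} + 10 C\right) = 10 + \left(-18 + 2 C^{2} + 20 C\right) = -8 + 2 C^{2} + 20 C$)
$U = -1$ ($U = -1 + 0 = -1$)
$- 40 x{\left(-1 \right)} + U = - 40 \left(-8 + 2 \left(-1\right)^{2} + 20 \left(-1\right)\right) - 1 = - 40 \left(-8 + 2 \cdot 1 - 20\right) - 1 = - 40 \left(-8 + 2 - 20\right) - 1 = \left(-40\right) \left(-26\right) - 1 = 1040 - 1 = 1039$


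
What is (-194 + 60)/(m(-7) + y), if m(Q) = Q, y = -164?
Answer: 134/171 ≈ 0.78363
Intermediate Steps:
(-194 + 60)/(m(-7) + y) = (-194 + 60)/(-7 - 164) = -134/(-171) = -134*(-1/171) = 134/171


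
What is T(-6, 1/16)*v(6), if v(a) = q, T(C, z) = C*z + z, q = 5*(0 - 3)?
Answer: 75/16 ≈ 4.6875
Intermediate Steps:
q = -15 (q = 5*(-3) = -15)
T(C, z) = z + C*z
v(a) = -15
T(-6, 1/16)*v(6) = ((1 - 6)/16)*(-15) = ((1/16)*(-5))*(-15) = -5/16*(-15) = 75/16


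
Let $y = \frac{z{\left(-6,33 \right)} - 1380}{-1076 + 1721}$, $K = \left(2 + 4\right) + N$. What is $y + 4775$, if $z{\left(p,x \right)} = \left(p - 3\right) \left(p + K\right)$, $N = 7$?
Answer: $\frac{1026144}{215} \approx 4772.8$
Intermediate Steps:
$K = 13$ ($K = \left(2 + 4\right) + 7 = 6 + 7 = 13$)
$z{\left(p,x \right)} = \left(-3 + p\right) \left(13 + p\right)$ ($z{\left(p,x \right)} = \left(p - 3\right) \left(p + 13\right) = \left(-3 + p\right) \left(13 + p\right)$)
$y = - \frac{481}{215}$ ($y = \frac{\left(-39 + \left(-6\right)^{2} + 10 \left(-6\right)\right) - 1380}{-1076 + 1721} = \frac{\left(-39 + 36 - 60\right) - 1380}{645} = \left(-63 - 1380\right) \frac{1}{645} = \left(-1443\right) \frac{1}{645} = - \frac{481}{215} \approx -2.2372$)
$y + 4775 = - \frac{481}{215} + 4775 = \frac{1026144}{215}$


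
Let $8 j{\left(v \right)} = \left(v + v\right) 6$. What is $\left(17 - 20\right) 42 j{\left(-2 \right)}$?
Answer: $378$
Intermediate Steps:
$j{\left(v \right)} = \frac{3 v}{2}$ ($j{\left(v \right)} = \frac{\left(v + v\right) 6}{8} = \frac{2 v 6}{8} = \frac{12 v}{8} = \frac{3 v}{2}$)
$\left(17 - 20\right) 42 j{\left(-2 \right)} = \left(17 - 20\right) 42 \cdot \frac{3}{2} \left(-2\right) = \left(-3\right) 42 \left(-3\right) = \left(-126\right) \left(-3\right) = 378$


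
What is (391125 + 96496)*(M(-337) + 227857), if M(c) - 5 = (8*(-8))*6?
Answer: 110923049838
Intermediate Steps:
M(c) = -379 (M(c) = 5 + (8*(-8))*6 = 5 - 64*6 = 5 - 384 = -379)
(391125 + 96496)*(M(-337) + 227857) = (391125 + 96496)*(-379 + 227857) = 487621*227478 = 110923049838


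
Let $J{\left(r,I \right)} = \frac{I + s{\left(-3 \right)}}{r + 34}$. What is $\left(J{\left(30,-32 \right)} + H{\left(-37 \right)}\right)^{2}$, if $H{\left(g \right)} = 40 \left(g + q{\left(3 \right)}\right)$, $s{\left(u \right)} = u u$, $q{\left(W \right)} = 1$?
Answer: $\frac{8497705489}{4096} \approx 2.0746 \cdot 10^{6}$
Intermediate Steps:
$s{\left(u \right)} = u^{2}$
$H{\left(g \right)} = 40 + 40 g$ ($H{\left(g \right)} = 40 \left(g + 1\right) = 40 \left(1 + g\right) = 40 + 40 g$)
$J{\left(r,I \right)} = \frac{9 + I}{34 + r}$ ($J{\left(r,I \right)} = \frac{I + \left(-3\right)^{2}}{r + 34} = \frac{I + 9}{34 + r} = \frac{9 + I}{34 + r}$)
$\left(J{\left(30,-32 \right)} + H{\left(-37 \right)}\right)^{2} = \left(\frac{9 - 32}{34 + 30} + \left(40 + 40 \left(-37\right)\right)\right)^{2} = \left(\frac{1}{64} \left(-23\right) + \left(40 - 1480\right)\right)^{2} = \left(\frac{1}{64} \left(-23\right) - 1440\right)^{2} = \left(- \frac{23}{64} - 1440\right)^{2} = \left(- \frac{92183}{64}\right)^{2} = \frac{8497705489}{4096}$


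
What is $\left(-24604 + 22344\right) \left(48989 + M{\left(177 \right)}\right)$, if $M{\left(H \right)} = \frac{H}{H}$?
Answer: $-110717400$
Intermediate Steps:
$M{\left(H \right)} = 1$
$\left(-24604 + 22344\right) \left(48989 + M{\left(177 \right)}\right) = \left(-24604 + 22344\right) \left(48989 + 1\right) = \left(-2260\right) 48990 = -110717400$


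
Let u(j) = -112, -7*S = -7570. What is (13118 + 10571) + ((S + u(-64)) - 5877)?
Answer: 131470/7 ≈ 18781.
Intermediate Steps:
S = 7570/7 (S = -⅐*(-7570) = 7570/7 ≈ 1081.4)
(13118 + 10571) + ((S + u(-64)) - 5877) = (13118 + 10571) + ((7570/7 - 112) - 5877) = 23689 + (6786/7 - 5877) = 23689 - 34353/7 = 131470/7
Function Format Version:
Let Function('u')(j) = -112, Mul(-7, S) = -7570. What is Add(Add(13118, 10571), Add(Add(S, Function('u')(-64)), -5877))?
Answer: Rational(131470, 7) ≈ 18781.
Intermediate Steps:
S = Rational(7570, 7) (S = Mul(Rational(-1, 7), -7570) = Rational(7570, 7) ≈ 1081.4)
Add(Add(13118, 10571), Add(Add(S, Function('u')(-64)), -5877)) = Add(Add(13118, 10571), Add(Add(Rational(7570, 7), -112), -5877)) = Add(23689, Add(Rational(6786, 7), -5877)) = Add(23689, Rational(-34353, 7)) = Rational(131470, 7)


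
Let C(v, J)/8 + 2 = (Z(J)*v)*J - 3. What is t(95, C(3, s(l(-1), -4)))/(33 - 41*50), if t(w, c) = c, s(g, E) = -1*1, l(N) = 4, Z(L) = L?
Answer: 16/2017 ≈ 0.0079326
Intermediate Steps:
s(g, E) = -1
C(v, J) = -40 + 8*v*J**2 (C(v, J) = -16 + 8*((J*v)*J - 3) = -16 + 8*(v*J**2 - 3) = -16 + 8*(-3 + v*J**2) = -16 + (-24 + 8*v*J**2) = -40 + 8*v*J**2)
t(95, C(3, s(l(-1), -4)))/(33 - 41*50) = (-40 + 8*3*(-1)**2)/(33 - 41*50) = (-40 + 8*3*1)/(33 - 2050) = (-40 + 24)/(-2017) = -16*(-1/2017) = 16/2017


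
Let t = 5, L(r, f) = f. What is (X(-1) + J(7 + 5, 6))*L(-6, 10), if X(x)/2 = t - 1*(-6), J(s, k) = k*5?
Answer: 520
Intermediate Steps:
J(s, k) = 5*k
X(x) = 22 (X(x) = 2*(5 - 1*(-6)) = 2*(5 + 6) = 2*11 = 22)
(X(-1) + J(7 + 5, 6))*L(-6, 10) = (22 + 5*6)*10 = (22 + 30)*10 = 52*10 = 520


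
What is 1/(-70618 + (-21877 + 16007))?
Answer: -1/76488 ≈ -1.3074e-5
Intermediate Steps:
1/(-70618 + (-21877 + 16007)) = 1/(-70618 - 5870) = 1/(-76488) = -1/76488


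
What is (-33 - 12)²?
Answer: 2025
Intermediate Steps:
(-33 - 12)² = (-45)² = 2025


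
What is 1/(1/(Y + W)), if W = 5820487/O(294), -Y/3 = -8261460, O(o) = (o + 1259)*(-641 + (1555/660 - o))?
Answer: 4738482140408976/191188277 ≈ 2.4784e+7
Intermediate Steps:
O(o) = (1259 + o)*(-84301/132 - o) (O(o) = (1259 + o)*(-641 + (1555*(1/660) - o)) = (1259 + o)*(-641 + (311/132 - o)) = (1259 + o)*(-84301/132 - o))
Y = 24784380 (Y = -3*(-8261460) = 24784380)
W = -768304284/191188277 (W = 5820487/(-106134959/132 - 1*294² - 250489/132*294) = 5820487/(-106134959/132 - 1*86436 - 12273961/22) = 5820487/(-106134959/132 - 86436 - 12273961/22) = 5820487/(-191188277/132) = 5820487*(-132/191188277) = -768304284/191188277 ≈ -4.0186)
1/(1/(Y + W)) = 1/(1/(24784380 - 768304284/191188277)) = 1/(1/(4738482140408976/191188277)) = 1/(191188277/4738482140408976) = 4738482140408976/191188277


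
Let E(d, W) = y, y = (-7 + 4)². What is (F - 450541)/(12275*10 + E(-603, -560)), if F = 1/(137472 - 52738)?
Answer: -38176141093/10401861106 ≈ -3.6701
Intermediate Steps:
y = 9 (y = (-3)² = 9)
E(d, W) = 9
F = 1/84734 ≈ 1.1802e-5
(F - 450541)/(12275*10 + E(-603, -560)) = (1/84734 - 450541)/(12275*10 + 9) = -38176141093/(84734*(122750 + 9)) = -38176141093/84734/122759 = -38176141093/84734*1/122759 = -38176141093/10401861106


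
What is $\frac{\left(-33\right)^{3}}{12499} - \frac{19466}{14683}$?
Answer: $- \frac{770968505}{183522817} \approx -4.2009$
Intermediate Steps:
$\frac{\left(-33\right)^{3}}{12499} - \frac{19466}{14683} = \left(-35937\right) \frac{1}{12499} - \frac{19466}{14683} = - \frac{35937}{12499} - \frac{19466}{14683} = - \frac{770968505}{183522817}$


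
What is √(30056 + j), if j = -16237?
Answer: √13819 ≈ 117.55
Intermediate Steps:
√(30056 + j) = √(30056 - 16237) = √13819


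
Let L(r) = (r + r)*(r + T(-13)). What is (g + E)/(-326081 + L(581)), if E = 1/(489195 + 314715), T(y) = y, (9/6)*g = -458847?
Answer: -245914461179/268453685850 ≈ -0.91604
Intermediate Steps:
g = -305898 (g = (2/3)*(-458847) = -305898)
E = 1/803910 ≈ 1.2439e-6
L(r) = 2*r*(-13 + r) (L(r) = (r + r)*(r - 13) = (2*r)*(-13 + r) = 2*r*(-13 + r))
(g + E)/(-326081 + L(581)) = (-305898 + 1/803910)/(-326081 + 2*581*(-13 + 581)) = -245914461179/(803910*(-326081 + 2*581*568)) = -245914461179/(803910*(-326081 + 660016)) = -245914461179/803910/333935 = -245914461179/803910*1/333935 = -245914461179/268453685850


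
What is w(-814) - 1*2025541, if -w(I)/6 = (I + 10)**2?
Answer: -5904037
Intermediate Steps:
w(I) = -6*(10 + I)**2 (w(I) = -6*(I + 10)**2 = -6*(10 + I)**2)
w(-814) - 1*2025541 = -6*(10 - 814)**2 - 1*2025541 = -6*(-804)**2 - 2025541 = -6*646416 - 2025541 = -3878496 - 2025541 = -5904037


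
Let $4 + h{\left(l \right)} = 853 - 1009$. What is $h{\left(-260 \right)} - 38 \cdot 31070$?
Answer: $-1180820$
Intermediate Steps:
$h{\left(l \right)} = -160$ ($h{\left(l \right)} = -4 + \left(853 - 1009\right) = -4 - 156 = -160$)
$h{\left(-260 \right)} - 38 \cdot 31070 = -160 - 38 \cdot 31070 = -160 - 1180660 = -1180820$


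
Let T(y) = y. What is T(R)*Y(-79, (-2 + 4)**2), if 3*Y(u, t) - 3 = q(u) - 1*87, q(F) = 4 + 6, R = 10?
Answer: -740/3 ≈ -246.67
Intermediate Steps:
q(F) = 10
Y(u, t) = -74/3 (Y(u, t) = 1 + (10 - 1*87)/3 = 1 + (10 - 87)/3 = 1 + (1/3)*(-77) = 1 - 77/3 = -74/3)
T(R)*Y(-79, (-2 + 4)**2) = 10*(-74/3) = -740/3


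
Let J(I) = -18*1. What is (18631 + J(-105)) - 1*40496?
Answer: -21883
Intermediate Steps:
J(I) = -18
(18631 + J(-105)) - 1*40496 = (18631 - 18) - 1*40496 = 18613 - 40496 = -21883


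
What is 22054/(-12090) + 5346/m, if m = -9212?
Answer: -66948647/27843270 ≈ -2.4045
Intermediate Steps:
22054/(-12090) + 5346/m = 22054/(-12090) + 5346/(-9212) = 22054*(-1/12090) + 5346*(-1/9212) = -11027/6045 - 2673/4606 = -66948647/27843270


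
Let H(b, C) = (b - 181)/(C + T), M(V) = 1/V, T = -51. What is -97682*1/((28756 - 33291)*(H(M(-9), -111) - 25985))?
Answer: -2094417/2526561875 ≈ -0.00082896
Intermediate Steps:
H(b, C) = (-181 + b)/(-51 + C) (H(b, C) = (b - 181)/(C - 51) = (-181 + b)/(-51 + C))
-97682*1/((28756 - 33291)*(H(M(-9), -111) - 25985)) = -97682*1/((28756 - 33291)*((-181 + 1/(-9))/(-51 - 111) - 25985)) = -97682*(-1/(4535*((-181 - 1/9)/(-162) - 25985))) = -97682*(-1/(4535*(-1/162*(-1630/9) - 25985))) = -97682*(-1/(4535*(815/729 - 25985))) = -97682/((-4535*(-18942250/729))) = -97682/85903103750/729 = -97682*729/85903103750 = -2094417/2526561875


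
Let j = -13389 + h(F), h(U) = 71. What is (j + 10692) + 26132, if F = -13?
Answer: 23506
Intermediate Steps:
j = -13318 (j = -13389 + 71 = -13318)
(j + 10692) + 26132 = (-13318 + 10692) + 26132 = -2626 + 26132 = 23506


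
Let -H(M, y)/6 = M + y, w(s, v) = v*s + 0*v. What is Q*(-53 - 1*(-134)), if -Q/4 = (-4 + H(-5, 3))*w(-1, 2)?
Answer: 5184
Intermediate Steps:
w(s, v) = s*v (w(s, v) = s*v + 0 = s*v)
H(M, y) = -6*M - 6*y (H(M, y) = -6*(M + y) = -6*M - 6*y)
Q = 64 (Q = -4*(-4 + (-6*(-5) - 6*3))*(-1*2) = -4*(-4 + (30 - 18))*(-2) = -4*(-4 + 12)*(-2) = -32*(-2) = -4*(-16) = 64)
Q*(-53 - 1*(-134)) = 64*(-53 - 1*(-134)) = 64*(-53 + 134) = 64*81 = 5184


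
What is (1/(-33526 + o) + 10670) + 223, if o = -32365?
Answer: 717750662/65891 ≈ 10893.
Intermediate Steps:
(1/(-33526 + o) + 10670) + 223 = (1/(-33526 - 32365) + 10670) + 223 = (1/(-65891) + 10670) + 223 = (-1/65891 + 10670) + 223 = 703056969/65891 + 223 = 717750662/65891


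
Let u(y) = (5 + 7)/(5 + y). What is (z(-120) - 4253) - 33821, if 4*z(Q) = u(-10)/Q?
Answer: -7614799/200 ≈ -38074.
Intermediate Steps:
u(y) = 12/(5 + y)
z(Q) = -3/(5*Q) (z(Q) = ((12/(5 - 10))/Q)/4 = ((12/(-5))/Q)/4 = ((12*(-⅕))/Q)/4 = (-12/(5*Q))/4 = -3/(5*Q))
(z(-120) - 4253) - 33821 = (-⅗/(-120) - 4253) - 33821 = (-⅗*(-1/120) - 4253) - 33821 = (1/200 - 4253) - 33821 = -850599/200 - 33821 = -7614799/200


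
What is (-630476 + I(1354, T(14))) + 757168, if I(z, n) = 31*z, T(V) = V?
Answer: 168666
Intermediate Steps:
(-630476 + I(1354, T(14))) + 757168 = (-630476 + 31*1354) + 757168 = (-630476 + 41974) + 757168 = -588502 + 757168 = 168666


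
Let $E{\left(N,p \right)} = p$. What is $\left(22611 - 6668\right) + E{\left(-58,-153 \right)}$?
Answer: $15790$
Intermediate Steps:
$\left(22611 - 6668\right) + E{\left(-58,-153 \right)} = \left(22611 - 6668\right) - 153 = 15943 - 153 = 15790$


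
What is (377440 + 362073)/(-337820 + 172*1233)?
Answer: -739513/125744 ≈ -5.8811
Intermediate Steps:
(377440 + 362073)/(-337820 + 172*1233) = 739513/(-337820 + 212076) = 739513/(-125744) = 739513*(-1/125744) = -739513/125744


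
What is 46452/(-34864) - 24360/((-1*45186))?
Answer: -52070543/65640196 ≈ -0.79327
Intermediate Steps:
46452/(-34864) - 24360/((-1*45186)) = 46452*(-1/34864) - 24360/(-45186) = -11613/8716 - 24360*(-1/45186) = -11613/8716 + 4060/7531 = -52070543/65640196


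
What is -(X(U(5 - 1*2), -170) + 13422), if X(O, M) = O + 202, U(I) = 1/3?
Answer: -40873/3 ≈ -13624.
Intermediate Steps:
U(I) = 1/3
X(O, M) = 202 + O
-(X(U(5 - 1*2), -170) + 13422) = -((202 + 1/3) + 13422) = -(607/3 + 13422) = -1*40873/3 = -40873/3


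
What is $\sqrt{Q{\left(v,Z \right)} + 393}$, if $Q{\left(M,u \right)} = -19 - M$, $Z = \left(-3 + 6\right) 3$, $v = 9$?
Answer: $\sqrt{365} \approx 19.105$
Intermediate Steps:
$Z = 9$ ($Z = 3 \cdot 3 = 9$)
$\sqrt{Q{\left(v,Z \right)} + 393} = \sqrt{\left(-19 - 9\right) + 393} = \sqrt{-28 + 393} = \sqrt{365}$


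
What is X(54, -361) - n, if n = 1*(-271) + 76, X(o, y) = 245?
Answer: 440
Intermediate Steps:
n = -195 (n = -271 + 76 = -195)
X(54, -361) - n = 245 - 1*(-195) = 245 + 195 = 440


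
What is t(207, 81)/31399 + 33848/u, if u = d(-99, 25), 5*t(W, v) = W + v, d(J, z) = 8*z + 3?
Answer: 5314025224/31869985 ≈ 166.74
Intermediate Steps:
d(J, z) = 3 + 8*z
t(W, v) = W/5 + v/5 (t(W, v) = (W + v)/5 = W/5 + v/5)
u = 203 (u = 3 + 8*25 = 3 + 200 = 203)
t(207, 81)/31399 + 33848/u = ((⅕)*207 + (⅕)*81)/31399 + 33848/203 = (207/5 + 81/5)*(1/31399) + 33848*(1/203) = (288/5)*(1/31399) + 33848/203 = 288/156995 + 33848/203 = 5314025224/31869985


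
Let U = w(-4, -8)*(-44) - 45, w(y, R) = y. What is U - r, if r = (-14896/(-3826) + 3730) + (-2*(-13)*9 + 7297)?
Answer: -21299138/1913 ≈ -11134.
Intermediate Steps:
U = 131 (U = -4*(-44) - 45 = 176 - 45 = 131)
r = 21549741/1913 (r = (-14896*(-1/3826) + 3730) + (26*9 + 7297) = (7448/1913 + 3730) + (234 + 7297) = 7142938/1913 + 7531 = 21549741/1913 ≈ 11265.)
U - r = 131 - 1*21549741/1913 = 131 - 21549741/1913 = -21299138/1913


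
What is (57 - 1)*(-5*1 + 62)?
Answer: 3192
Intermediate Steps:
(57 - 1)*(-5*1 + 62) = 56*(-5 + 62) = 56*57 = 3192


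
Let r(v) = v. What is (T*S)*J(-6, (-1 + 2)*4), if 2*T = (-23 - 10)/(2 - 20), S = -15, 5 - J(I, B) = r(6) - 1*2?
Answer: -55/4 ≈ -13.750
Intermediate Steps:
J(I, B) = 1 (J(I, B) = 5 - (6 - 1*2) = 5 - (6 - 2) = 5 - 1*4 = 5 - 4 = 1)
T = 11/12 (T = ((-23 - 10)/(2 - 20))/2 = (-33/(-18))/2 = (-33*(-1/18))/2 = (½)*(11/6) = 11/12 ≈ 0.91667)
(T*S)*J(-6, (-1 + 2)*4) = ((11/12)*(-15))*1 = -55/4*1 = -55/4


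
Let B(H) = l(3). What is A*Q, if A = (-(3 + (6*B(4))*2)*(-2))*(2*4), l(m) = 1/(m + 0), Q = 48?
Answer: 5376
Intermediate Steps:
l(m) = 1/m
B(H) = 1/3
A = 112 (A = (-(3 + (6*(1/3))*2)*(-2))*(2*4) = -(3 + 2*2)*(-2)*8 = -(3 + 4)*(-2)*8 = -7*(-2)*8 = -1*(-14)*8 = 14*8 = 112)
A*Q = 112*48 = 5376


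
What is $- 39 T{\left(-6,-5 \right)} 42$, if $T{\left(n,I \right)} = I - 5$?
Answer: $16380$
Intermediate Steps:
$T{\left(n,I \right)} = -5 + I$
$- 39 T{\left(-6,-5 \right)} 42 = - 39 \left(-5 - 5\right) 42 = \left(-39\right) \left(-10\right) 42 = 390 \cdot 42 = 16380$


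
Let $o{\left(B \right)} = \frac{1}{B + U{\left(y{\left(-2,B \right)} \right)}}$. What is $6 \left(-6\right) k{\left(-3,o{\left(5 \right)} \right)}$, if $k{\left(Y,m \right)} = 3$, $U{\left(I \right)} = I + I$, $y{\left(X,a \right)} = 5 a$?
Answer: $-108$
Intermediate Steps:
$U{\left(I \right)} = 2 I$
$o{\left(B \right)} = \frac{1}{11 B}$ ($o{\left(B \right)} = \frac{1}{B + 2 \cdot 5 B} = \frac{1}{B + 10 B} = \frac{1}{11 B}$)
$6 \left(-6\right) k{\left(-3,o{\left(5 \right)} \right)} = 6 \left(-6\right) 3 = \left(-36\right) 3 = -108$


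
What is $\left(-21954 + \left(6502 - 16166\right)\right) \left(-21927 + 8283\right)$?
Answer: $431395992$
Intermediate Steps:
$\left(-21954 + \left(6502 - 16166\right)\right) \left(-21927 + 8283\right) = \left(-21954 - 9664\right) \left(-13644\right) = \left(-31618\right) \left(-13644\right) = 431395992$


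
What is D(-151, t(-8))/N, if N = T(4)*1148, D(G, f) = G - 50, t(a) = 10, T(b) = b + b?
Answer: -201/9184 ≈ -0.021886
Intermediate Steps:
T(b) = 2*b
D(G, f) = -50 + G
N = 9184 (N = (2*4)*1148 = 8*1148 = 9184)
D(-151, t(-8))/N = (-50 - 151)/9184 = -201*1/9184 = -201/9184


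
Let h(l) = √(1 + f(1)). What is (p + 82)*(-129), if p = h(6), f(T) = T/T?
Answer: -10578 - 129*√2 ≈ -10760.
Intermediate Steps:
f(T) = 1
h(l) = √2 (h(l) = √(1 + 1) = √2)
p = √2 ≈ 1.4142
(p + 82)*(-129) = (√2 + 82)*(-129) = (82 + √2)*(-129) = -10578 - 129*√2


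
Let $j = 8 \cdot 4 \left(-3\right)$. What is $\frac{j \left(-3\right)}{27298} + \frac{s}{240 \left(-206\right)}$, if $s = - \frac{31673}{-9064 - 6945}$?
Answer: $\frac{113541529463}{10802978219040} \approx 0.01051$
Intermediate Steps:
$j = -96$ ($j = 32 \left(-3\right) = -96$)
$s = \frac{31673}{16009}$ ($s = - \frac{31673}{-9064 - 6945} = - \frac{31673}{-16009} = \left(-31673\right) \left(- \frac{1}{16009}\right) = \frac{31673}{16009} \approx 1.9784$)
$\frac{j \left(-3\right)}{27298} + \frac{s}{240 \left(-206\right)} = \frac{\left(-96\right) \left(-3\right)}{27298} + \frac{31673}{16009 \cdot 240 \left(-206\right)} = 288 \cdot \frac{1}{27298} + \frac{31673}{16009 \left(-49440\right)} = \frac{144}{13649} + \frac{31673}{16009} \left(- \frac{1}{49440}\right) = \frac{144}{13649} - \frac{31673}{791484960} = \frac{113541529463}{10802978219040}$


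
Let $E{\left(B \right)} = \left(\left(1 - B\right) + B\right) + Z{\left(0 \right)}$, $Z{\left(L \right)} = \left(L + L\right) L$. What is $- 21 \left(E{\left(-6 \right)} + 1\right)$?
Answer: $-42$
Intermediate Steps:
$Z{\left(L \right)} = 2 L^{2}$ ($Z{\left(L \right)} = 2 L L = 2 L^{2}$)
$E{\left(B \right)} = 1$ ($E{\left(B \right)} = \left(\left(1 - B\right) + B\right) + 2 \cdot 0^{2} = 1 + 2 \cdot 0 = 1 + 0 = 1$)
$- 21 \left(E{\left(-6 \right)} + 1\right) = - 21 \left(1 + 1\right) = \left(-21\right) 2 = -42$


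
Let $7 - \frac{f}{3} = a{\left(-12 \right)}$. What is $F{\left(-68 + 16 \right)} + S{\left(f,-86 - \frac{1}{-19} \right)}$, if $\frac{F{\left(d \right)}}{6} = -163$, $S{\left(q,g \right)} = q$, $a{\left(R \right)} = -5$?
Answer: $-942$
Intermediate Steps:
$f = 36$ ($f = 21 - -15 = 21 + 15 = 36$)
$F{\left(d \right)} = -978$ ($F{\left(d \right)} = 6 \left(-163\right) = -978$)
$F{\left(-68 + 16 \right)} + S{\left(f,-86 - \frac{1}{-19} \right)} = -978 + 36 = -942$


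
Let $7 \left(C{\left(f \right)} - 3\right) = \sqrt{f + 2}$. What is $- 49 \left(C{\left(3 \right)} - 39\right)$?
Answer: $1764 - 7 \sqrt{5} \approx 1748.3$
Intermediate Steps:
$C{\left(f \right)} = 3 + \frac{\sqrt{2 + f}}{7}$ ($C{\left(f \right)} = 3 + \frac{\sqrt{f + 2}}{7} = 3 + \frac{\sqrt{2 + f}}{7}$)
$- 49 \left(C{\left(3 \right)} - 39\right) = - 49 \left(\left(3 + \frac{\sqrt{2 + 3}}{7}\right) - 39\right) = - 49 \left(\left(3 + \frac{\sqrt{5}}{7}\right) - 39\right) = - 49 \left(-36 + \frac{\sqrt{5}}{7}\right) = 1764 - 7 \sqrt{5}$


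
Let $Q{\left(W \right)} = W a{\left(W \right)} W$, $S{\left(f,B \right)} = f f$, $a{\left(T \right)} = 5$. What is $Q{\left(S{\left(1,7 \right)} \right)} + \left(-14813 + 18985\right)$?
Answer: $4177$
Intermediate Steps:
$S{\left(f,B \right)} = f^{2}$
$Q{\left(W \right)} = 5 W^{2}$ ($Q{\left(W \right)} = W 5 W = 5 W W = 5 W^{2}$)
$Q{\left(S{\left(1,7 \right)} \right)} + \left(-14813 + 18985\right) = 5 \left(1^{2}\right)^{2} + \left(-14813 + 18985\right) = 5 \cdot 1^{2} + 4172 = 5 \cdot 1 + 4172 = 5 + 4172 = 4177$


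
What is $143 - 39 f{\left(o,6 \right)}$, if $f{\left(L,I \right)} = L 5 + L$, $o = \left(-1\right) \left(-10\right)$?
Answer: $-2197$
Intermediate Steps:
$o = 10$
$f{\left(L,I \right)} = 6 L$ ($f{\left(L,I \right)} = 5 L + L = 6 L$)
$143 - 39 f{\left(o,6 \right)} = 143 - 39 \cdot 6 \cdot 10 = 143 - 2340 = -2197$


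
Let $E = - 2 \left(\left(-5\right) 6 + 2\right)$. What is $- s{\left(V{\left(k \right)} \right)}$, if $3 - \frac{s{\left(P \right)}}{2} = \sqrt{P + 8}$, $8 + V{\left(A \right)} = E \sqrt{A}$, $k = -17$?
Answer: $-6 + 4 \sqrt{14} \sqrt[4]{17} \sqrt{i} \approx 15.489 + 21.489 i$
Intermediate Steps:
$E = 56$ ($E = - 2 \left(-30 + 2\right) = \left(-2\right) \left(-28\right) = 56$)
$V{\left(A \right)} = -8 + 56 \sqrt{A}$
$s{\left(P \right)} = 6 - 2 \sqrt{8 + P}$ ($s{\left(P \right)} = 6 - 2 \sqrt{P + 8} = 6 - 2 \sqrt{8 + P}$)
$- s{\left(V{\left(k \right)} \right)} = - (6 - 2 \sqrt{8 - \left(8 - 56 \sqrt{-17}\right)}) = - (6 - 2 \sqrt{8 - \left(8 - 56 i \sqrt{17}\right)}) = - (6 - 2 \sqrt{56 i \sqrt{17}}) = - (6 - 2 \cdot 2 \sqrt{14} \sqrt[4]{17} \sqrt{i}) = - (6 - 4 \sqrt{14} \sqrt[4]{17} \sqrt{i}) = -6 + 4 \sqrt{14} \sqrt[4]{17} \sqrt{i}$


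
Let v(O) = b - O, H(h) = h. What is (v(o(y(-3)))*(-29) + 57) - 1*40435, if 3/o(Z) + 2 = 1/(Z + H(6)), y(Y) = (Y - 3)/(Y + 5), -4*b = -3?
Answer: -809039/20 ≈ -40452.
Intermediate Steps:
b = ¾ (b = -¼*(-3) = ¾ ≈ 0.75000)
y(Y) = (-3 + Y)/(5 + Y)
o(Z) = 3/(-2 + 1/(6 + Z)) (o(Z) = 3/(-2 + 1/(Z + 6)) = 3/(-2 + 1/(6 + Z)))
v(O) = ¾ - O
(v(o(y(-3)))*(-29) + 57) - 1*40435 = ((¾ - 3*(-6 - (-3 - 3)/(5 - 3))/(11 + 2*((-3 - 3)/(5 - 3))))*(-29) + 57) - 1*40435 = ((¾ - 3*(-6 - (-6)/2)/(11 + 2*(-6/2)))*(-29) + 57) - 40435 = ((¾ - 3*(-6 - (-6)/2)/(11 + 2*((½)*(-6))))*(-29) + 57) - 40435 = ((¾ - 3*(-6 - 1*(-3))/(11 + 2*(-3)))*(-29) + 57) - 40435 = ((¾ - 3*(-6 + 3)/(11 - 6))*(-29) + 57) - 40435 = ((¾ - 3*(-3)/5)*(-29) + 57) - 40435 = ((¾ - 1*(-9/5))*(-29) + 57) - 40435 = ((¾ + 9/5)*(-29) + 57) - 40435 = ((51/20)*(-29) + 57) - 40435 = (-1479/20 + 57) - 40435 = -339/20 - 40435 = -809039/20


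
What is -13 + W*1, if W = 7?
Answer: -6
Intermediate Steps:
-13 + W*1 = -13 + 7*1 = -13 + 7 = -6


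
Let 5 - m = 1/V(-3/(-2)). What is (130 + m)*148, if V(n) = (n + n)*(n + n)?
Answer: 179672/9 ≈ 19964.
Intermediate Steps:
V(n) = 4*n² (V(n) = (2*n)*(2*n) = 4*n²)
m = 44/9 (m = 5 - 1/(4*(-3/(-2))²) = 5 - 1/(4*(-3*(-½))²) = 5 - 1/(4*(3/2)²) = 5 - 1/(4*(9/4)) = 5 - 1/9 = 5 - 1*⅑ = 5 - ⅑ = 44/9 ≈ 4.8889)
(130 + m)*148 = (130 + 44/9)*148 = (1214/9)*148 = 179672/9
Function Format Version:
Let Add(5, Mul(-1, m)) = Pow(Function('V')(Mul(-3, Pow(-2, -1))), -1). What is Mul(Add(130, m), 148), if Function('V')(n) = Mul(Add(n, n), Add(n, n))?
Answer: Rational(179672, 9) ≈ 19964.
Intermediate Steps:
Function('V')(n) = Mul(4, Pow(n, 2)) (Function('V')(n) = Mul(Mul(2, n), Mul(2, n)) = Mul(4, Pow(n, 2)))
m = Rational(44, 9) (m = Add(5, Mul(-1, Pow(Mul(4, Pow(Mul(-3, Pow(-2, -1)), 2)), -1))) = Add(5, Mul(-1, Pow(Mul(4, Pow(Mul(-3, Rational(-1, 2)), 2)), -1))) = Add(5, Mul(-1, Pow(Mul(4, Pow(Rational(3, 2), 2)), -1))) = Add(5, Mul(-1, Pow(Mul(4, Rational(9, 4)), -1))) = Add(5, Mul(-1, Pow(9, -1))) = Add(5, Mul(-1, Rational(1, 9))) = Add(5, Rational(-1, 9)) = Rational(44, 9) ≈ 4.8889)
Mul(Add(130, m), 148) = Mul(Add(130, Rational(44, 9)), 148) = Mul(Rational(1214, 9), 148) = Rational(179672, 9)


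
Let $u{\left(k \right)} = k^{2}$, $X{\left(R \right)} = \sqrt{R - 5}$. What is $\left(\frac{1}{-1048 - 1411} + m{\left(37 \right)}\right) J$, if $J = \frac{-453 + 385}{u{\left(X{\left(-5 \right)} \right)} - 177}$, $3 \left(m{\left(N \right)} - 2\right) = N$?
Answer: $\frac{422936}{81147} \approx 5.212$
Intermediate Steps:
$m{\left(N \right)} = 2 + \frac{N}{3}$
$X{\left(R \right)} = \sqrt{-5 + R}$
$J = \frac{4}{11}$ ($J = \frac{-453 + 385}{\left(\sqrt{-5 - 5}\right)^{2} - 177} = - \frac{68}{\left(\sqrt{-10}\right)^{2} - 177} = - \frac{68}{\left(i \sqrt{10}\right)^{2} - 177} = - \frac{68}{-10 - 177} = - \frac{68}{-187} = \left(-68\right) \left(- \frac{1}{187}\right) = \frac{4}{11} \approx 0.36364$)
$\left(\frac{1}{-1048 - 1411} + m{\left(37 \right)}\right) J = \left(\frac{1}{-1048 - 1411} + \left(2 + \frac{1}{3} \cdot 37\right)\right) \frac{4}{11} = \left(\frac{1}{-2459} + \left(2 + \frac{37}{3}\right)\right) \frac{4}{11} = \left(- \frac{1}{2459} + \frac{43}{3}\right) \frac{4}{11} = \frac{105734}{7377} \cdot \frac{4}{11} = \frac{422936}{81147}$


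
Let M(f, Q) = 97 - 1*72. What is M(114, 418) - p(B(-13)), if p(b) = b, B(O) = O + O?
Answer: 51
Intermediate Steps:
B(O) = 2*O
M(f, Q) = 25 (M(f, Q) = 97 - 72 = 25)
M(114, 418) - p(B(-13)) = 25 - 2*(-13) = 25 - 1*(-26) = 25 + 26 = 51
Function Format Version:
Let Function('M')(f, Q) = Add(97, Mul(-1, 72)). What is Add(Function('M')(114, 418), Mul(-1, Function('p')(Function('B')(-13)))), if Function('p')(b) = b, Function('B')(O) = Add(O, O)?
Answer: 51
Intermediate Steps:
Function('B')(O) = Mul(2, O)
Function('M')(f, Q) = 25 (Function('M')(f, Q) = Add(97, -72) = 25)
Add(Function('M')(114, 418), Mul(-1, Function('p')(Function('B')(-13)))) = Add(25, Mul(-1, Mul(2, -13))) = Add(25, Mul(-1, -26)) = Add(25, 26) = 51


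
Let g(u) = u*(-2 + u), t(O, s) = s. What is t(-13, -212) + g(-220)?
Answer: 48628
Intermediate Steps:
t(-13, -212) + g(-220) = -212 - 220*(-2 - 220) = -212 - 220*(-222) = -212 + 48840 = 48628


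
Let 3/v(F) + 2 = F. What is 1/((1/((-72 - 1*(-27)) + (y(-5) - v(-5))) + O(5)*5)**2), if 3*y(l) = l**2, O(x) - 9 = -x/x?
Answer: 579121/925315561 ≈ 0.00062586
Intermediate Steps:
v(F) = 3/(-2 + F)
O(x) = 8 (O(x) = 9 - x/x = 9 - 1*1 = 9 - 1 = 8)
y(l) = l**2/3
1/((1/((-72 - 1*(-27)) + (y(-5) - v(-5))) + O(5)*5)**2) = 1/((1/((-72 - 1*(-27)) + ((1/3)*(-5)**2 - 3/(-2 - 5))) + 8*5)**2) = 1/((1/((-72 + 27) + ((1/3)*25 - 3/(-7))) + 40)**2) = 1/((1/(-45 + (25/3 - 3*(-1)/7)) + 40)**2) = 1/((1/(-45 + (25/3 - 1*(-3/7))) + 40)**2) = 1/((1/(-45 + (25/3 + 3/7)) + 40)**2) = 1/((1/(-45 + 184/21) + 40)**2) = 1/((1/(-761/21) + 40)**2) = 1/((-21/761 + 40)**2) = 1/((30419/761)**2) = 1/(925315561/579121) = 579121/925315561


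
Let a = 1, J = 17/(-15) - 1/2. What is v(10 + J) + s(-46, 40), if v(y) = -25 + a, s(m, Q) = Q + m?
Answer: -30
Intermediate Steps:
J = -49/30 (J = 17*(-1/15) - 1*1/2 = -17/15 - 1/2 = -49/30 ≈ -1.6333)
v(y) = -24 (v(y) = -25 + 1 = -24)
v(10 + J) + s(-46, 40) = -24 + (40 - 46) = -24 - 6 = -30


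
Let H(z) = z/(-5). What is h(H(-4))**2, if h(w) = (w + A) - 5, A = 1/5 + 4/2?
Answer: 4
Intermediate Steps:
H(z) = -z/5 (H(z) = z*(-1/5) = -z/5)
A = 11/5 (A = 1*(1/5) + 4*(1/2) = 1/5 + 2 = 11/5 ≈ 2.2000)
h(w) = -14/5 + w (h(w) = (w + 11/5) - 5 = (11/5 + w) - 5 = -14/5 + w)
h(H(-4))**2 = (-14/5 - 1/5*(-4))**2 = (-14/5 + 4/5)**2 = (-2)**2 = 4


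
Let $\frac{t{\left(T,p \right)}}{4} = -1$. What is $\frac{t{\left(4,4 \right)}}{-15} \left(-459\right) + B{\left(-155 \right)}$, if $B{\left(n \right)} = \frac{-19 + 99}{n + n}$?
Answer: $- \frac{19012}{155} \approx -122.66$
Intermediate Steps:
$t{\left(T,p \right)} = -4$ ($t{\left(T,p \right)} = 4 \left(-1\right) = -4$)
$B{\left(n \right)} = \frac{40}{n}$ ($B{\left(n \right)} = \frac{80}{2 n} = 80 \frac{1}{2 n} = \frac{40}{n}$)
$\frac{t{\left(4,4 \right)}}{-15} \left(-459\right) + B{\left(-155 \right)} = - \frac{4}{-15} \left(-459\right) + \frac{40}{-155} = \left(-4\right) \left(- \frac{1}{15}\right) \left(-459\right) + 40 \left(- \frac{1}{155}\right) = \frac{4}{15} \left(-459\right) - \frac{8}{31} = - \frac{612}{5} - \frac{8}{31} = - \frac{19012}{155}$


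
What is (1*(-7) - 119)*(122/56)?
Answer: -549/2 ≈ -274.50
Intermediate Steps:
(1*(-7) - 119)*(122/56) = (-7 - 119)*(122*(1/56)) = -126*61/28 = -549/2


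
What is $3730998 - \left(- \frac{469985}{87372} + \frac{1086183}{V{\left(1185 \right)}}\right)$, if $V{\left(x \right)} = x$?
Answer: $\frac{128732530766503}{34511940} \approx 3.7301 \cdot 10^{6}$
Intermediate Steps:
$3730998 - \left(- \frac{469985}{87372} + \frac{1086183}{V{\left(1185 \right)}}\right) = 3730998 - \left(- \frac{469985}{87372} + \frac{362061}{395}\right) = 3730998 - \frac{31448349617}{34511940} = \frac{128732530766503}{34511940}$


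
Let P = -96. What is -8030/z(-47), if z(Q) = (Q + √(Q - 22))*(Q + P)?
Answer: -17155/14807 - 365*I*√69/14807 ≈ -1.1586 - 0.20476*I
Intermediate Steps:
z(Q) = (-96 + Q)*(Q + √(-22 + Q)) (z(Q) = (Q + √(Q - 22))*(Q - 96) = (Q + √(-22 + Q))*(-96 + Q) = (-96 + Q)*(Q + √(-22 + Q)))
-8030/z(-47) = -8030/((-47)² - 96*(-47) - 96*√(-22 - 47) - 47*√(-22 - 47)) = -8030/(2209 + 4512 - 96*I*√69 - 47*I*√69) = -8030/(6721 - 143*I*√69)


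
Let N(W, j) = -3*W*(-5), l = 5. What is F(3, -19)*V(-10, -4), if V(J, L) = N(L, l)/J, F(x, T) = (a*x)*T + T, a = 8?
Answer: -2850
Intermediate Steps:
N(W, j) = 15*W
F(x, T) = T + 8*T*x (F(x, T) = (8*x)*T + T = 8*T*x + T = T + 8*T*x)
V(J, L) = 15*L/J (V(J, L) = (15*L)/J = 15*L/J)
F(3, -19)*V(-10, -4) = (-19*(1 + 8*3))*(15*(-4)/(-10)) = (-19*(1 + 24))*(15*(-4)*(-1/10)) = -19*25*6 = -475*6 = -2850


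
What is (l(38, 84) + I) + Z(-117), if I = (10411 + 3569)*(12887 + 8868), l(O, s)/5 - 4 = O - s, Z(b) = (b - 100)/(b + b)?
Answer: 71167517677/234 ≈ 3.0413e+8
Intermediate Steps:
Z(b) = (-100 + b)/(2*b) (Z(b) = (-100 + b)/((2*b)) = (-100 + b)*(1/(2*b)) = (-100 + b)/(2*b))
l(O, s) = 20 - 5*s + 5*O (l(O, s) = 20 + 5*(O - s) = 20 + (-5*s + 5*O) = 20 - 5*s + 5*O)
I = 304134900 (I = 13980*21755 = 304134900)
(l(38, 84) + I) + Z(-117) = ((20 - 5*84 + 5*38) + 304134900) + (½)*(-100 - 117)/(-117) = ((20 - 420 + 190) + 304134900) + (½)*(-1/117)*(-217) = (-210 + 304134900) + 217/234 = 304134690 + 217/234 = 71167517677/234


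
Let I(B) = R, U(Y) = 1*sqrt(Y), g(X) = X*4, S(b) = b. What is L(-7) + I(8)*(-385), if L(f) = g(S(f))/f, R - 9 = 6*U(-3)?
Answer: -3461 - 2310*I*sqrt(3) ≈ -3461.0 - 4001.0*I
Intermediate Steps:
g(X) = 4*X
U(Y) = sqrt(Y)
R = 9 + 6*I*sqrt(3) (R = 9 + 6*sqrt(-3) = 9 + 6*(I*sqrt(3)) = 9 + 6*I*sqrt(3) ≈ 9.0 + 10.392*I)
L(f) = 4 (L(f) = (4*f)/f = 4)
I(B) = 9 + 6*I*sqrt(3)
L(-7) + I(8)*(-385) = 4 + (9 + 6*I*sqrt(3))*(-385) = 4 + (-3465 - 2310*I*sqrt(3)) = -3461 - 2310*I*sqrt(3)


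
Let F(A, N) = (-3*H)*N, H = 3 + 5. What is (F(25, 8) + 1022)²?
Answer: 688900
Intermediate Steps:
H = 8
F(A, N) = -24*N (F(A, N) = (-3*8)*N = -24*N)
(F(25, 8) + 1022)² = (-24*8 + 1022)² = (-192 + 1022)² = 830² = 688900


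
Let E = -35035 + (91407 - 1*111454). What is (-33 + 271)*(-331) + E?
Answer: -133860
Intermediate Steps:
E = -55082 (E = -35035 + (91407 - 111454) = -35035 - 20047 = -55082)
(-33 + 271)*(-331) + E = (-33 + 271)*(-331) - 55082 = 238*(-331) - 55082 = -78778 - 55082 = -133860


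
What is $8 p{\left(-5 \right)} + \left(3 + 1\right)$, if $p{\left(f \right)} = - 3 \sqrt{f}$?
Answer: $4 - 24 i \sqrt{5} \approx 4.0 - 53.666 i$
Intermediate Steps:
$8 p{\left(-5 \right)} + \left(3 + 1\right) = 8 \left(- 3 \sqrt{-5}\right) + \left(3 + 1\right) = 8 \left(- 3 i \sqrt{5}\right) + 4 = - 24 i \sqrt{5} + 4 = 4 - 24 i \sqrt{5}$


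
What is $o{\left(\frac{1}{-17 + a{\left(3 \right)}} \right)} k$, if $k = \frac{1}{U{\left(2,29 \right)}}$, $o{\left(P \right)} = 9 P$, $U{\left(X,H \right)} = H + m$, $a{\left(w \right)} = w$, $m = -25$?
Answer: $- \frac{9}{56} \approx -0.16071$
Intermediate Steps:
$U{\left(X,H \right)} = -25 + H$ ($U{\left(X,H \right)} = H - 25 = -25 + H$)
$k = \frac{1}{4}$ ($k = \frac{1}{-25 + 29} = \frac{1}{4} \approx 0.25$)
$o{\left(\frac{1}{-17 + a{\left(3 \right)}} \right)} k = \frac{9}{-17 + 3} \cdot \frac{1}{4} = \frac{9}{-14} \cdot \frac{1}{4} = 9 \left(- \frac{1}{14}\right) \frac{1}{4} = \left(- \frac{9}{14}\right) \frac{1}{4} = - \frac{9}{56}$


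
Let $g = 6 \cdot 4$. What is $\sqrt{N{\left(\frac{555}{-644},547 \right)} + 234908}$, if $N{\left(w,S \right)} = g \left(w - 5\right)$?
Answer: $\frac{\sqrt{6085403618}}{161} \approx 484.53$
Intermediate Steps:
$g = 24$
$N{\left(w,S \right)} = -120 + 24 w$ ($N{\left(w,S \right)} = 24 \left(w - 5\right) = 24 \left(-5 + w\right) = -120 + 24 w$)
$\sqrt{N{\left(\frac{555}{-644},547 \right)} + 234908} = \sqrt{\left(-120 + 24 \frac{555}{-644}\right) + 234908} = \sqrt{\left(-120 + 24 \cdot 555 \left(- \frac{1}{644}\right)\right) + 234908} = \sqrt{\left(-120 + 24 \left(- \frac{555}{644}\right)\right) + 234908} = \sqrt{\left(-120 - \frac{3330}{161}\right) + 234908} = \sqrt{- \frac{22650}{161} + 234908} = \sqrt{\frac{37797538}{161}} = \frac{\sqrt{6085403618}}{161}$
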